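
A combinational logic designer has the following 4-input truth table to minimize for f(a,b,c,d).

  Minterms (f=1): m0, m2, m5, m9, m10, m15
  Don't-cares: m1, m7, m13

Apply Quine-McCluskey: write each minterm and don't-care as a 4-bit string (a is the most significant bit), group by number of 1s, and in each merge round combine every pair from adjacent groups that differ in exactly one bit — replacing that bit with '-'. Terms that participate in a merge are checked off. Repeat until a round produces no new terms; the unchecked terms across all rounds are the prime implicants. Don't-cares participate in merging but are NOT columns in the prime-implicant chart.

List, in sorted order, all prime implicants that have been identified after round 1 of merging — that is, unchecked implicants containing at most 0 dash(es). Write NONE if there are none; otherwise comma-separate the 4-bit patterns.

size-2^0 implicants → 0000(✓)  0001(✓)  0010(✓)  0101(✓)  0111(✓)  1001(✓)  1010(✓)  1101(✓)  1111(✓)
size-2^1 implicants → -001(✓)  -010  -101(✓)  -111(✓)  0-01(✓)  00-0  000-  01-1(✓)  1-01(✓)  11-1(✓)
size-2^2 implicants → --01  -1-1
Unchecked terms (primes): --01, -010, -1-1, 00-0, 000-

NONE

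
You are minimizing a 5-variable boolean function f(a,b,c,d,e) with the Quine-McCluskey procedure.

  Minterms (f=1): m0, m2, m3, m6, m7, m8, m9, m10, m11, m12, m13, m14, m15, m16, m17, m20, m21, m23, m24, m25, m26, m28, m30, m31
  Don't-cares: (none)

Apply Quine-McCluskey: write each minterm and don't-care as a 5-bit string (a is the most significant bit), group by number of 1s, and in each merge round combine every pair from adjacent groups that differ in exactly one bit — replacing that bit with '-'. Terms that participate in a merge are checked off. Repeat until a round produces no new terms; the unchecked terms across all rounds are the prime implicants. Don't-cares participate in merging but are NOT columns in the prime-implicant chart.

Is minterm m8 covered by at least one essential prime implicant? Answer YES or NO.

size-2^0 implicants → 00000(✓)  00010(✓)  00011(✓)  00110(✓)  00111(✓)  01000(✓)  01001(✓)  01010(✓)  01011(✓)  01100(✓)  01101(✓)  01110(✓)  01111(✓)  10000(✓)  10001(✓)  10100(✓)  10101(✓)  10111(✓)  11000(✓)  11001(✓)  11010(✓)  11100(✓)  11110(✓)  11111(✓)
size-2^1 implicants → -0000(✓)  -0111(✓)  -1000(✓)  -1001(✓)  -1010(✓)  -1100(✓)  -1110(✓)  -1111(✓)  0-000(✓)  0-010(✓)  0-011(✓)  0-110(✓)  0-111(✓)  00-10(✓)  00-11(✓)  000-0(✓)  0001-(✓)  0011-(✓)  01-00(✓)  01-01(✓)  01-10(✓)  01-11(✓)  010-0(✓)  010-1(✓)  0100-(✓)  0101-(✓)  011-0(✓)  011-1(✓)  0110-(✓)  0111-(✓)  1-000(✓)  1-001(✓)  1-100(✓)  1-111(✓)  10-00(✓)  10-01(✓)  1000-(✓)  101-1  1010-(✓)  11-00(✓)  11-10(✓)  110-0(✓)  1100-(✓)  111-0(✓)  1111-(✓)
size-2^2 implicants → --000  --111  -1-00(✓)  -1-10(✓)  -10-0(✓)  -100-  -11-0(✓)  -111-  0--10(✓)  0--11(✓)  0-0-0  0-01-(✓)  0-11-(✓)  00-1-(✓)  01--0(✓)  01--1(✓)  01-0-(✓)  01-1-(✓)  010--(✓)  011--(✓)  1--00  1-00-  10-0-  11--0(✓)
size-2^3 implicants → -1--0  0--1-  01---
Unchecked terms (primes): --000, --111, -1--0, -100-, -111-, 0--1-, 0-0-0, 01---, 1--00, 1-00-, 10-0-, 101-1
Minterm coverage:
  m0 ⊆ --000,0-0-0
  m2 ⊆ 0--1-,0-0-0
  m3 ⊆ 0--1- [E]
  m6 ⊆ 0--1- [E]
  m7 ⊆ --111,0--1-
  m8 ⊆ --000,-1--0,-100-,0-0-0,01---
  m9 ⊆ -100-,01---
  m10 ⊆ -1--0,0--1-,0-0-0,01---
  m11 ⊆ 0--1-,01---
  m12 ⊆ -1--0,01---
  m13 ⊆ 01--- [E]
  m14 ⊆ -1--0,-111-,0--1-,01---
  m15 ⊆ --111,-111-,0--1-,01---
  m16 ⊆ --000,1--00,1-00-,10-0-
  m17 ⊆ 1-00-,10-0-
  m20 ⊆ 1--00,10-0-
  m21 ⊆ 10-0-,101-1
  m23 ⊆ --111,101-1
  m24 ⊆ --000,-1--0,-100-,1--00,1-00-
  m25 ⊆ -100-,1-00-
  m26 ⊆ -1--0 [E]
  m28 ⊆ -1--0,1--00
  m30 ⊆ -1--0,-111-
  m31 ⊆ --111,-111-
E = {-1--0, 0--1-, 01---}

YES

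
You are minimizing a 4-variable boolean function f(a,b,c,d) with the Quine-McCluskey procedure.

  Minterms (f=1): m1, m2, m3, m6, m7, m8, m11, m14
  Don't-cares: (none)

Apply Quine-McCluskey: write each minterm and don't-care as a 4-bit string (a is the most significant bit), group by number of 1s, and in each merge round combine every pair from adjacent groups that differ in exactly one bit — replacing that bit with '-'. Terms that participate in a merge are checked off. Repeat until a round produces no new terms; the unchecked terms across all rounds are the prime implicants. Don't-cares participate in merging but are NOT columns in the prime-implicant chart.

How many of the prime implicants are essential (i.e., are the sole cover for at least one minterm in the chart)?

[col 0] 0001*, 0010*, 0011*, 0110*, 0111*, 1000, 1011*, 1110*
[col 1] -011, -110, 0-10*, 0-11*, 00-1, 001-*, 011-*
[col 2] 0-1-
Prime implicants: -011, -110, 0-1-, 00-1, 1000
PI chart (minterm → PIs covering it):
  1 | 00-1  (sole → essential)
  2 | 0-1-  (sole → essential)
  3 | -011,0-1-,00-1
  6 | -110,0-1-
  7 | 0-1-  (sole → essential)
  8 | 1000  (sole → essential)
  11 | -011  (sole → essential)
  14 | -110  (sole → essential)
Essential prime implicants: -011, -110, 0-1-, 00-1, 1000

5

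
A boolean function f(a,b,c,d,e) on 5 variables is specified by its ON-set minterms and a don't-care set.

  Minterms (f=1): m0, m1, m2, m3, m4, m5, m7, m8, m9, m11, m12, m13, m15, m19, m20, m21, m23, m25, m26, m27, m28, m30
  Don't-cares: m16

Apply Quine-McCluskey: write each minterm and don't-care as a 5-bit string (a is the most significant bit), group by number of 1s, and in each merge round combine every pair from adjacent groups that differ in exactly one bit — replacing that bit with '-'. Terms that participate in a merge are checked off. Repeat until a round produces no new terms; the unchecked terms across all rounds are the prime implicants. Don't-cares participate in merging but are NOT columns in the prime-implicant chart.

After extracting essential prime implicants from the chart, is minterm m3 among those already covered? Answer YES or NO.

[col 0] 00000*, 00001*, 00010*, 00011*, 00100*, 00101*, 00111*, 01000*, 01001*, 01011*, 01100*, 01101*, 01111*, 10000*, 10011*, 10100*, 10101*, 10111*, 11001*, 11010*, 11011*, 11100*, 11110*
[col 1] -0000*, -0011*, -0100*, -0101*, -0111*, -1001*, -1011*, -1100*, 0-000*, 0-001*, 0-011*, 0-100*, 0-101*, 0-111*, 00-00*, 00-01*, 00-11*, 000-0*, 000-1*, 0000-*, 0001-*, 001-1*, 0010-*, 01-00*, 01-01*, 01-11*, 010-1*, 0100-*, 011-1*, 0110-*, 1-011*, 1-100*, 10-00*, 10-11*, 101-1*, 1010-*, 11-10, 110-1*, 1101-, 111-0
[col 2] --011, --100, -0-00, -0-11, -01-1, -010-, -10-1, 0--00*, 0--01*, 0--11*, 0-0-1*, 0-00-*, 0-1-1*, 0-10-*, 00--1*, 00-0-*, 000--, 01--1*, 01-0-*
[col 3] 0---1, 0--0-
Prime implicants: --011, --100, -0-00, -0-11, -01-1, -010-, -10-1, 0---1, 0--0-, 000--, 11-10, 1101-, 111-0
PI chart (minterm → PIs covering it):
  0 | -0-00,0--0-,000--
  1 | 0---1,0--0-,000--
  2 | 000--  (sole → essential)
  3 | --011,-0-11,0---1,000--
  4 | --100,-0-00,-010-,0--0-
  5 | -01-1,-010-,0---1,0--0-
  7 | -0-11,-01-1,0---1
  8 | 0--0-  (sole → essential)
  9 | -10-1,0---1,0--0-
  11 | --011,-10-1,0---1
  12 | --100,0--0-
  13 | 0---1,0--0-
  15 | 0---1  (sole → essential)
  19 | --011,-0-11
  20 | --100,-0-00,-010-
  21 | -01-1,-010-
  23 | -0-11,-01-1
  25 | -10-1  (sole → essential)
  26 | 11-10,1101-
  27 | --011,-10-1,1101-
  28 | --100,111-0
  30 | 11-10,111-0
Essential prime implicants: -10-1, 0---1, 0--0-, 000--

YES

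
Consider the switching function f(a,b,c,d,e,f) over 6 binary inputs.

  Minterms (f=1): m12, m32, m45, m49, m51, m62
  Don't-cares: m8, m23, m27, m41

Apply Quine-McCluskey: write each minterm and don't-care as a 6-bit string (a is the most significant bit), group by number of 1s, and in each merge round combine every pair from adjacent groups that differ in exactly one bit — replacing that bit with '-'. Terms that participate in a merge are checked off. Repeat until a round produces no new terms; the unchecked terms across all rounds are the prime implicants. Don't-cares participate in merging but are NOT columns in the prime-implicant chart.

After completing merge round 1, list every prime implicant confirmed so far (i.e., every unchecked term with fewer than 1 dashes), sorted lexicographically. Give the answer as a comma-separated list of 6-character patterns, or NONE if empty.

Round 0: 001000✓ 001100✓ 010111 011011 100000 101001✓ 101101✓ 110001✓ 110011✓ 111110
Round 1: 001-00 101-01 1100-1
PIs = {001-00, 010111, 011011, 100000, 101-01, 1100-1, 111110}

010111, 011011, 100000, 111110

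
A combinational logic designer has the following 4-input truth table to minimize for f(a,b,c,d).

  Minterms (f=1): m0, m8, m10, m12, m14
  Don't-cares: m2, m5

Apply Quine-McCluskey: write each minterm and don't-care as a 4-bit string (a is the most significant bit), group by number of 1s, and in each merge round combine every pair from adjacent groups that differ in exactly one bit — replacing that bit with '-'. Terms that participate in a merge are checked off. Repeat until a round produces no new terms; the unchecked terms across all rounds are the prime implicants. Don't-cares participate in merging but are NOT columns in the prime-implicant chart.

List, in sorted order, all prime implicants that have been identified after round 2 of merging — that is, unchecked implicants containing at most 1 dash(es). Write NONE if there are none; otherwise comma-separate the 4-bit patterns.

0101

[col 0] 0000*, 0010*, 0101, 1000*, 1010*, 1100*, 1110*
[col 1] -000*, -010*, 00-0*, 1-00*, 1-10*, 10-0*, 11-0*
[col 2] -0-0, 1--0
Prime implicants: -0-0, 0101, 1--0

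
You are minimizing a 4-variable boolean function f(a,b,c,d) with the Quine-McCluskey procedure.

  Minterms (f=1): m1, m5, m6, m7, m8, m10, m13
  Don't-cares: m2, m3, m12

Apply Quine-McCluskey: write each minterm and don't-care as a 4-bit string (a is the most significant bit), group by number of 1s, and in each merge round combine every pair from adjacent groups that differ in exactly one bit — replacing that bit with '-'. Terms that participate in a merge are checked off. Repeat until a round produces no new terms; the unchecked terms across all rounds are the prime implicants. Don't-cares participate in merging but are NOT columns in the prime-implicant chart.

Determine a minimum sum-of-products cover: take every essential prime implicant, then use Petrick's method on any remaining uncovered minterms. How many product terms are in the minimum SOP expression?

4

[col 0] 0001*, 0010*, 0011*, 0101*, 0110*, 0111*, 1000*, 1010*, 1100*, 1101*
[col 1] -010, -101, 0-01*, 0-10*, 0-11*, 00-1*, 001-*, 01-1*, 011-*, 1-00, 10-0, 110-
[col 2] 0--1, 0-1-
Prime implicants: -010, -101, 0--1, 0-1-, 1-00, 10-0, 110-
PI chart (minterm → PIs covering it):
  1 | 0--1  (sole → essential)
  5 | -101,0--1
  6 | 0-1-  (sole → essential)
  7 | 0--1,0-1-
  8 | 1-00,10-0
  10 | -010,10-0
  13 | -101,110-
Essential prime implicants: 0--1, 0-1-
Petrick residual → -101, 10-0
Minimum SOP uses 4 PIs: bc'd + a'd + a'c + ab'd'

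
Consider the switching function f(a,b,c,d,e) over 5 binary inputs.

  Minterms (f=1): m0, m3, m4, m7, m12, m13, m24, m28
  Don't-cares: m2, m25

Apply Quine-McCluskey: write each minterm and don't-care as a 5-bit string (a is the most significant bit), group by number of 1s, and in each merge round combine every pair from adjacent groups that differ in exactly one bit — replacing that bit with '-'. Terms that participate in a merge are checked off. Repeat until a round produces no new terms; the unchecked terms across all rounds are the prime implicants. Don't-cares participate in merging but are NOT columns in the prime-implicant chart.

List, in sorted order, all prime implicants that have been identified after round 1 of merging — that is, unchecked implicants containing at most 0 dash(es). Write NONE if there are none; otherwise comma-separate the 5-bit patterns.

NONE

[col 0] 00000*, 00010*, 00011*, 00100*, 00111*, 01100*, 01101*, 11000*, 11001*, 11100*
[col 1] -1100, 0-100, 00-00, 00-11, 000-0, 0001-, 0110-, 11-00, 1100-
Prime implicants: -1100, 0-100, 00-00, 00-11, 000-0, 0001-, 0110-, 11-00, 1100-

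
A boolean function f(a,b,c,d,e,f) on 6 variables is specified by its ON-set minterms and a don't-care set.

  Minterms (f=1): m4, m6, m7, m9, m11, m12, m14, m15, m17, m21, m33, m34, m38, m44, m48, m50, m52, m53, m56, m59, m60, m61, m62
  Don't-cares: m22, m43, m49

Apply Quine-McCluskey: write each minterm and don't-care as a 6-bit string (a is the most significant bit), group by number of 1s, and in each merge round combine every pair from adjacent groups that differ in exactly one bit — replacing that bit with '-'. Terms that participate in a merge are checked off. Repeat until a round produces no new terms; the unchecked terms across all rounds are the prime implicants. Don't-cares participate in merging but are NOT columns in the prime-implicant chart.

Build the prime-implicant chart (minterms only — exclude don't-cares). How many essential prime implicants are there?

9

size-2^0 implicants → 000100(✓)  000110(✓)  000111(✓)  001001(✓)  001011(✓)  001100(✓)  001110(✓)  001111(✓)  010001(✓)  010101(✓)  010110(✓)  100001(✓)  100010(✓)  100110(✓)  101011(✓)  101100(✓)  110000(✓)  110001(✓)  110010(✓)  110100(✓)  110101(✓)  111000(✓)  111011(✓)  111100(✓)  111101(✓)  111110(✓)
size-2^1 implicants → -00110  -01011  -01100  -10001(✓)  -10101(✓)  0-0110  00-100(✓)  00-110(✓)  00-111(✓)  0001-0(✓)  00011-(✓)  001-11  0010-1  0011-0(✓)  00111-(✓)  010-01(✓)  1-0001  1-0010  1-1011  1-1100  100-10  11-000(✓)  11-100(✓)  11-101(✓)  110-00(✓)  110-01(✓)  1100-0  11000-(✓)  11010-(✓)  111-00(✓)  1111-0  11110-(✓)
size-2^2 implicants → -10-01  00-1-0  00-11-  11--00  11-10-  110-0-
Unchecked terms (primes): -00110, -01011, -01100, -10-01, 0-0110, 00-1-0, 00-11-, 001-11, 0010-1, 1-0001, 1-0010, 1-1011, 1-1100, 100-10, 11--00, 11-10-, 110-0-, 1100-0, 1111-0
Minterm coverage:
  m4 ⊆ 00-1-0 [E]
  m6 ⊆ -00110,0-0110,00-1-0,00-11-
  m7 ⊆ 00-11- [E]
  m9 ⊆ 0010-1 [E]
  m11 ⊆ -01011,001-11,0010-1
  m12 ⊆ -01100,00-1-0
  m14 ⊆ 00-1-0,00-11-
  m15 ⊆ 00-11-,001-11
  m17 ⊆ -10-01 [E]
  m21 ⊆ -10-01 [E]
  m33 ⊆ 1-0001 [E]
  m34 ⊆ 1-0010,100-10
  m38 ⊆ -00110,100-10
  m44 ⊆ -01100,1-1100
  m48 ⊆ 11--00,110-0-,1100-0
  m50 ⊆ 1-0010,1100-0
  m52 ⊆ 11--00,11-10-,110-0-
  m53 ⊆ -10-01,11-10-,110-0-
  m56 ⊆ 11--00 [E]
  m59 ⊆ 1-1011 [E]
  m60 ⊆ 1-1100,11--00,11-10-,1111-0
  m61 ⊆ 11-10- [E]
  m62 ⊆ 1111-0 [E]
E = {-10-01, 00-1-0, 00-11-, 0010-1, 1-0001, 1-1011, 11--00, 11-10-, 1111-0}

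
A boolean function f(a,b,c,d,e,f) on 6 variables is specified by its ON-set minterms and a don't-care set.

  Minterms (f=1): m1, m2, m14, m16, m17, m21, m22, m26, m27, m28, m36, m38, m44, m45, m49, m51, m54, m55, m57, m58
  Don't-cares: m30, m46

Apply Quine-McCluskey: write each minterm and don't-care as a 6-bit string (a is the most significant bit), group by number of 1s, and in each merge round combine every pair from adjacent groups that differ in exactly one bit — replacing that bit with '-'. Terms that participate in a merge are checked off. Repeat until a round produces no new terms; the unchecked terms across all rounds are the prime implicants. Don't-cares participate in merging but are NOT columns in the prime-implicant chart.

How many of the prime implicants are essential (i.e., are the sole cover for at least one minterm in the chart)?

[col 0] 000001*, 000010, 001110*, 010000*, 010001*, 010101*, 010110*, 011010*, 011011*, 011100*, 011110*, 100100*, 100110*, 101100*, 101101*, 101110*, 110001*, 110011*, 110110*, 110111*, 111001*, 111010*
[col 1] -01110, -10001, -10110, -11010, 0-0001, 0-1110, 01-110, 010-01, 01000-, 011-10, 01101-, 0111-0, 1-0110, 10-100*, 10-110*, 1001-0*, 1011-0*, 10110-, 11-001, 110-11, 1100-1, 11011-
[col 2] 10-1-0
Prime implicants: -01110, -10001, -10110, -11010, 0-0001, 0-1110, 000010, 01-110, 010-01, 01000-, 011-10, 01101-, 0111-0, 1-0110, 10-1-0, 10110-, 11-001, 110-11, 1100-1, 11011-
PI chart (minterm → PIs covering it):
  1 | 0-0001  (sole → essential)
  2 | 000010  (sole → essential)
  14 | -01110,0-1110
  16 | 01000-  (sole → essential)
  17 | -10001,0-0001,010-01,01000-
  21 | 010-01  (sole → essential)
  22 | -10110,01-110
  26 | -11010,011-10,01101-
  27 | 01101-  (sole → essential)
  28 | 0111-0  (sole → essential)
  36 | 10-1-0  (sole → essential)
  38 | 1-0110,10-1-0
  44 | 10-1-0,10110-
  45 | 10110-  (sole → essential)
  49 | -10001,11-001,1100-1
  51 | 110-11,1100-1
  54 | -10110,1-0110,11011-
  55 | 110-11,11011-
  57 | 11-001  (sole → essential)
  58 | -11010  (sole → essential)
Essential prime implicants: -11010, 0-0001, 000010, 010-01, 01000-, 01101-, 0111-0, 10-1-0, 10110-, 11-001

10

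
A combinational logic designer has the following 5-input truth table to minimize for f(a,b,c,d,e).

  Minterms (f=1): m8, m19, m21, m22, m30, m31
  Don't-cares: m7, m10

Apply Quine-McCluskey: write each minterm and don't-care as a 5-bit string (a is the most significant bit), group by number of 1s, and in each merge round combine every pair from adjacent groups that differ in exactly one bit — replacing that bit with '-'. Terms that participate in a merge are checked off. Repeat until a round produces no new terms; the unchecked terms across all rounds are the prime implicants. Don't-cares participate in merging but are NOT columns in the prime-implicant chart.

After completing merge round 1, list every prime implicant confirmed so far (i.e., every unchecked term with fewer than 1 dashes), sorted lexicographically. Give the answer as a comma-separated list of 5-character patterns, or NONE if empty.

00111, 10011, 10101

Round 0: 00111 01000✓ 01010✓ 10011 10101 10110✓ 11110✓ 11111✓
Round 1: 010-0 1-110 1111-
PIs = {00111, 010-0, 1-110, 10011, 10101, 1111-}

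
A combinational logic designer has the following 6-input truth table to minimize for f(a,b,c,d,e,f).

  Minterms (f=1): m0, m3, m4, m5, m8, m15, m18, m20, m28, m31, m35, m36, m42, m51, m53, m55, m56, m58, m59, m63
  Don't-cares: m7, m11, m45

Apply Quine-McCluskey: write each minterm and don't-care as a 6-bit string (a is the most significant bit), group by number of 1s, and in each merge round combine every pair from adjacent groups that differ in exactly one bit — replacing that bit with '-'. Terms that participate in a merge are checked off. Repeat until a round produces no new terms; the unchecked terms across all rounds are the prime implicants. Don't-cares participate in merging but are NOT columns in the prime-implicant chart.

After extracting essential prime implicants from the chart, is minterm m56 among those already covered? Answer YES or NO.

YES

size-2^0 implicants → 000000(✓)  000011(✓)  000100(✓)  000101(✓)  000111(✓)  001000(✓)  001011(✓)  001111(✓)  010010  010100(✓)  011100(✓)  011111(✓)  100011(✓)  100100(✓)  101010(✓)  101101  110011(✓)  110101(✓)  110111(✓)  111000(✓)  111010(✓)  111011(✓)  111111(✓)
size-2^1 implicants → -00011  -00100  -11111  0-0100  0-1111  00-000  00-011(✓)  00-111(✓)  000-00  000-11(✓)  0001-1  00010-  001-11(✓)  01-100  1-0011  1-1010  11-011(✓)  11-111(✓)  110-11(✓)  1101-1  111-11(✓)  1110-0  11101-
size-2^2 implicants → 00--11  11--11
Unchecked terms (primes): -00011, -00100, -11111, 0-0100, 0-1111, 00--11, 00-000, 000-00, 0001-1, 00010-, 01-100, 010010, 1-0011, 1-1010, 101101, 11--11, 1101-1, 1110-0, 11101-
Minterm coverage:
  m0 ⊆ 00-000,000-00
  m3 ⊆ -00011,00--11
  m4 ⊆ -00100,0-0100,000-00,00010-
  m5 ⊆ 0001-1,00010-
  m8 ⊆ 00-000 [E]
  m15 ⊆ 0-1111,00--11
  m18 ⊆ 010010 [E]
  m20 ⊆ 0-0100,01-100
  m28 ⊆ 01-100 [E]
  m31 ⊆ -11111,0-1111
  m35 ⊆ -00011,1-0011
  m36 ⊆ -00100 [E]
  m42 ⊆ 1-1010 [E]
  m51 ⊆ 1-0011,11--11
  m53 ⊆ 1101-1 [E]
  m55 ⊆ 11--11,1101-1
  m56 ⊆ 1110-0 [E]
  m58 ⊆ 1-1010,1110-0,11101-
  m59 ⊆ 11--11,11101-
  m63 ⊆ -11111,11--11
E = {-00100, 00-000, 01-100, 010010, 1-1010, 1101-1, 1110-0}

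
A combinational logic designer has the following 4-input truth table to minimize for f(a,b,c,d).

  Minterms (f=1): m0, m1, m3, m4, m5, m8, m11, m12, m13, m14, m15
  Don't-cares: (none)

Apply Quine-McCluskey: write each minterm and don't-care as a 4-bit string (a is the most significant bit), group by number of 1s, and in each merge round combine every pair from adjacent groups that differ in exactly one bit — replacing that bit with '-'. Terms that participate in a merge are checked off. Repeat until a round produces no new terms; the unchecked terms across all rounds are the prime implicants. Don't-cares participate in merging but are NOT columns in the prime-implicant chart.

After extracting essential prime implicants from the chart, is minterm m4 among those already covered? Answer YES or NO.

YES

size-2^0 implicants → 0000(✓)  0001(✓)  0011(✓)  0100(✓)  0101(✓)  1000(✓)  1011(✓)  1100(✓)  1101(✓)  1110(✓)  1111(✓)
size-2^1 implicants → -000(✓)  -011  -100(✓)  -101(✓)  0-00(✓)  0-01(✓)  00-1  000-(✓)  010-(✓)  1-00(✓)  1-11  11-0(✓)  11-1(✓)  110-(✓)  111-(✓)
size-2^2 implicants → --00  -10-  0-0-  11--
Unchecked terms (primes): --00, -011, -10-, 0-0-, 00-1, 1-11, 11--
Minterm coverage:
  m0 ⊆ --00,0-0-
  m1 ⊆ 0-0-,00-1
  m3 ⊆ -011,00-1
  m4 ⊆ --00,-10-,0-0-
  m5 ⊆ -10-,0-0-
  m8 ⊆ --00 [E]
  m11 ⊆ -011,1-11
  m12 ⊆ --00,-10-,11--
  m13 ⊆ -10-,11--
  m14 ⊆ 11-- [E]
  m15 ⊆ 1-11,11--
E = {--00, 11--}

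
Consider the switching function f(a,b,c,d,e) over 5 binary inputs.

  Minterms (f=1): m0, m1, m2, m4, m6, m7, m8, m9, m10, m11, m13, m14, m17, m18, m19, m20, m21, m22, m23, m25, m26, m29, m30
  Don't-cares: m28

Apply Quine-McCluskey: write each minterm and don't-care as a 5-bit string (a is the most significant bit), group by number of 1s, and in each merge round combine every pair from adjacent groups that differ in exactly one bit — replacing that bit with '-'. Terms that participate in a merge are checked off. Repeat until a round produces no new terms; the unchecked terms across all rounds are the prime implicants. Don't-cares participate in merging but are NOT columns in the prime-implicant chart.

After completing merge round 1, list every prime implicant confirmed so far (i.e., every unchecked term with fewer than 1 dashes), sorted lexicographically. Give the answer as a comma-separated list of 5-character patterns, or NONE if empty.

[col 0] 00000*, 00001*, 00010*, 00100*, 00110*, 00111*, 01000*, 01001*, 01010*, 01011*, 01101*, 01110*, 10001*, 10010*, 10011*, 10100*, 10101*, 10110*, 10111*, 11001*, 11010*, 11100*, 11101*, 11110*
[col 1] -0001*, -0010*, -0100*, -0110*, -0111*, -1001*, -1010*, -1101*, -1110*, 0-000*, 0-001*, 0-010*, 0-110*, 00-00*, 00-10*, 000-0*, 0000-*, 001-0*, 0011-*, 01-01*, 01-10*, 010-0*, 010-1*, 0100-*, 0101-*, 1-001*, 1-010*, 1-100*, 1-101*, 1-110*, 10-01*, 10-10*, 10-11*, 100-1*, 1001-*, 101-0*, 101-1*, 1010-*, 1011-*, 11-01*, 11-10*, 111-0*, 1110-*
[col 2] --001, --010*, --110*, -0-10*, -01-0, -011-, -1-01, -1-10*, 0--10*, 0-0-0, 0-00-, 00--0, 010--, 1--01, 1--10*, 1-1-0, 1-10-, 10--1, 10-1-, 101--
[col 3] ---10
Prime implicants: ---10, --001, -01-0, -011-, -1-01, 0-0-0, 0-00-, 00--0, 010--, 1--01, 1-1-0, 1-10-, 10--1, 10-1-, 101--

NONE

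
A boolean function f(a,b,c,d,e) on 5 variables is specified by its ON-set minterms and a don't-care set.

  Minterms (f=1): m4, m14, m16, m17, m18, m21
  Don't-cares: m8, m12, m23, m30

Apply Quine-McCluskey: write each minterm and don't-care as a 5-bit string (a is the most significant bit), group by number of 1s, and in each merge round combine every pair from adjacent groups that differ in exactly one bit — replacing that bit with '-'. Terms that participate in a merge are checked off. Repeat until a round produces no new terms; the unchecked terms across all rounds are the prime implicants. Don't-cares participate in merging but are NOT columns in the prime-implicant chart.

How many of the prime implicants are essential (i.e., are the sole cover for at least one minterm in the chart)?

[col 0] 00100*, 01000*, 01100*, 01110*, 10000*, 10001*, 10010*, 10101*, 10111*, 11110*
[col 1] -1110, 0-100, 01-00, 011-0, 10-01, 100-0, 1000-, 101-1
Prime implicants: -1110, 0-100, 01-00, 011-0, 10-01, 100-0, 1000-, 101-1
PI chart (minterm → PIs covering it):
  4 | 0-100  (sole → essential)
  14 | -1110,011-0
  16 | 100-0,1000-
  17 | 10-01,1000-
  18 | 100-0  (sole → essential)
  21 | 10-01,101-1
Essential prime implicants: 0-100, 100-0

2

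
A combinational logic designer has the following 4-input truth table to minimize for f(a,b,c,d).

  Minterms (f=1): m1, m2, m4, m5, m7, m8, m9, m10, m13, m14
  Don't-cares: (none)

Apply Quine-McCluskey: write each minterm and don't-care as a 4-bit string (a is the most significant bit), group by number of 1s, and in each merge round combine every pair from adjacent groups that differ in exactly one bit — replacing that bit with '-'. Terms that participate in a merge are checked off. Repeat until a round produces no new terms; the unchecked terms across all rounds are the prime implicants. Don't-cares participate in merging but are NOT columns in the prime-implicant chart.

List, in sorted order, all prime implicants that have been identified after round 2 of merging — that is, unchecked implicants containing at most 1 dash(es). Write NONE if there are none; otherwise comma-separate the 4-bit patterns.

-010, 01-1, 010-, 1-10, 10-0, 100-

size-2^0 implicants → 0001(✓)  0010(✓)  0100(✓)  0101(✓)  0111(✓)  1000(✓)  1001(✓)  1010(✓)  1101(✓)  1110(✓)
size-2^1 implicants → -001(✓)  -010  -101(✓)  0-01(✓)  01-1  010-  1-01(✓)  1-10  10-0  100-
size-2^2 implicants → --01
Unchecked terms (primes): --01, -010, 01-1, 010-, 1-10, 10-0, 100-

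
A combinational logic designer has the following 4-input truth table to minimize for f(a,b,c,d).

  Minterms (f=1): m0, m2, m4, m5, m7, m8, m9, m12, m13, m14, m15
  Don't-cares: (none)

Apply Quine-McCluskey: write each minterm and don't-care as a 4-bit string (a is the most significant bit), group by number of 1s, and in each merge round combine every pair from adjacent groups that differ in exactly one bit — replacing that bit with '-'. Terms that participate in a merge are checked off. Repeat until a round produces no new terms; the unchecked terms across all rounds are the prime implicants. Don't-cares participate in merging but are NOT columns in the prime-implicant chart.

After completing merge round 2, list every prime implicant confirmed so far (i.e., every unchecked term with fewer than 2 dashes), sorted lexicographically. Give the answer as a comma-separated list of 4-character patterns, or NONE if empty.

00-0

size-2^0 implicants → 0000(✓)  0010(✓)  0100(✓)  0101(✓)  0111(✓)  1000(✓)  1001(✓)  1100(✓)  1101(✓)  1110(✓)  1111(✓)
size-2^1 implicants → -000(✓)  -100(✓)  -101(✓)  -111(✓)  0-00(✓)  00-0  01-1(✓)  010-(✓)  1-00(✓)  1-01(✓)  100-(✓)  11-0(✓)  11-1(✓)  110-(✓)  111-(✓)
size-2^2 implicants → --00  -1-1  -10-  1-0-  11--
Unchecked terms (primes): --00, -1-1, -10-, 00-0, 1-0-, 11--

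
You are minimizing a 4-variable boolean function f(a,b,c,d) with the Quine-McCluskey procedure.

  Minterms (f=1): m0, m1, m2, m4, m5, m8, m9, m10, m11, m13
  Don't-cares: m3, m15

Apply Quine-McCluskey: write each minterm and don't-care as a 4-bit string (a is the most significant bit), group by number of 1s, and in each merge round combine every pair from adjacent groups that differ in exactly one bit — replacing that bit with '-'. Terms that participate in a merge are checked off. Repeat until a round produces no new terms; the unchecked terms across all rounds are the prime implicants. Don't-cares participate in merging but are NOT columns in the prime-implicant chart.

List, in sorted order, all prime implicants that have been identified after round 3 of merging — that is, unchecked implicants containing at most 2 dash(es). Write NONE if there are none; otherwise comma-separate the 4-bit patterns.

--01, 0-0-, 1--1

size-2^0 implicants → 0000(✓)  0001(✓)  0010(✓)  0011(✓)  0100(✓)  0101(✓)  1000(✓)  1001(✓)  1010(✓)  1011(✓)  1101(✓)  1111(✓)
size-2^1 implicants → -000(✓)  -001(✓)  -010(✓)  -011(✓)  -101(✓)  0-00(✓)  0-01(✓)  00-0(✓)  00-1(✓)  000-(✓)  001-(✓)  010-(✓)  1-01(✓)  1-11(✓)  10-0(✓)  10-1(✓)  100-(✓)  101-(✓)  11-1(✓)
size-2^2 implicants → --01  -0-0(✓)  -0-1(✓)  -00-(✓)  -01-(✓)  0-0-  00--(✓)  1--1  10--(✓)
size-2^3 implicants → -0--
Unchecked terms (primes): --01, -0--, 0-0-, 1--1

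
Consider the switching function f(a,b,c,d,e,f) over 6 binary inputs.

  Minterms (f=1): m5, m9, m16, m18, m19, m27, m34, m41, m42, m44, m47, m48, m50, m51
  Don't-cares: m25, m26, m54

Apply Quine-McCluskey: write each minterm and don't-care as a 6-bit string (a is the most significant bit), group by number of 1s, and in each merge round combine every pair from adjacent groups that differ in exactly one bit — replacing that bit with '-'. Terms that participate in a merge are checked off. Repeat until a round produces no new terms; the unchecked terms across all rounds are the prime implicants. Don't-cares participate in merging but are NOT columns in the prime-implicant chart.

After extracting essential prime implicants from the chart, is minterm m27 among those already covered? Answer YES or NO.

NO

[col 0] 000101, 001001*, 010000*, 010010*, 010011*, 011001*, 011010*, 011011*, 100010*, 101001*, 101010*, 101100, 101111, 110000*, 110010*, 110011*, 110110*
[col 1] -01001, -10000*, -10010*, -10011*, 0-1001, 01-010*, 01-011*, 0100-0*, 01001-*, 0110-1, 01101-*, 1-0010, 10-010, 110-10, 1100-0*, 11001-*
[col 2] -100-0, -1001-, 01-01-
Prime implicants: -01001, -100-0, -1001-, 0-1001, 000101, 01-01-, 0110-1, 1-0010, 10-010, 101100, 101111, 110-10
PI chart (minterm → PIs covering it):
  5 | 000101  (sole → essential)
  9 | -01001,0-1001
  16 | -100-0  (sole → essential)
  18 | -100-0,-1001-,01-01-
  19 | -1001-,01-01-
  27 | 01-01-,0110-1
  34 | 1-0010,10-010
  41 | -01001  (sole → essential)
  42 | 10-010  (sole → essential)
  44 | 101100  (sole → essential)
  47 | 101111  (sole → essential)
  48 | -100-0  (sole → essential)
  50 | -100-0,-1001-,1-0010,110-10
  51 | -1001-  (sole → essential)
Essential prime implicants: -01001, -100-0, -1001-, 000101, 10-010, 101100, 101111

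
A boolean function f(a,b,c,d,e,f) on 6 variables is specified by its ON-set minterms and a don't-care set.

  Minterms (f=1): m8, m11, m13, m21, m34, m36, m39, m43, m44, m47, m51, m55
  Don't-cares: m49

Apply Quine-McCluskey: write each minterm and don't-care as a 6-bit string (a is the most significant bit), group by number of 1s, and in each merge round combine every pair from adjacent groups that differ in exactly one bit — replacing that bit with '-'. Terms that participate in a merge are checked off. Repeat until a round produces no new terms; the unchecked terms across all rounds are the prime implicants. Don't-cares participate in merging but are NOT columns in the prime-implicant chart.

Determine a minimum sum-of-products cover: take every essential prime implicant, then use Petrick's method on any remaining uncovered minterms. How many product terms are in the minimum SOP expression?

Round 0: 001000 001011✓ 001101 010101 100010 100100✓ 100111✓ 101011✓ 101100✓ 101111✓ 110001✓ 110011✓ 110111✓
Round 1: -01011 1-0111 10-100 10-111 101-11 110-11 1100-1
PIs = {-01011, 001000, 001101, 010101, 1-0111, 10-100, 10-111, 100010, 101-11, 110-11, 1100-1}
Coverage chart:
  m8: 001000 ←essential
  m11: -01011 ←essential
  m13: 001101 ←essential
  m21: 010101 ←essential
  m34: 100010 ←essential
  m36: 10-100 ←essential
  m39: 1-0111,10-111
  m43: -01011,101-11
  m44: 10-100 ←essential
  m47: 10-111,101-11
  m51: 110-11,1100-1
  m55: 1-0111,110-11
Essential: -01011, 001000, 001101, 010101, 10-100, 100010
Petrick residual → 10-111, 110-11
Min cover (8 terms): b'cd'ef + a'b'cd'e'f' + a'b'cde'f + a'bc'de'f + ab'de'f' + ab'def + ab'c'd'ef' + abc'ef

8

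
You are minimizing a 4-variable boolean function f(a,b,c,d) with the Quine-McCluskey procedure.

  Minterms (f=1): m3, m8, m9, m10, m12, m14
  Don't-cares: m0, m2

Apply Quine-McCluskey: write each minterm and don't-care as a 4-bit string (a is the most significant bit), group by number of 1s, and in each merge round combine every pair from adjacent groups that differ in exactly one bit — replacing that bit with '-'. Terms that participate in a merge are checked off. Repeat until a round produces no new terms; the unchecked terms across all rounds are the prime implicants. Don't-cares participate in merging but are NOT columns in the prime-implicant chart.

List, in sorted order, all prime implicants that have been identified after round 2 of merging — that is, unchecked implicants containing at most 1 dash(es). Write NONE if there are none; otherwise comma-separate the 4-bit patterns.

001-, 100-

size-2^0 implicants → 0000(✓)  0010(✓)  0011(✓)  1000(✓)  1001(✓)  1010(✓)  1100(✓)  1110(✓)
size-2^1 implicants → -000(✓)  -010(✓)  00-0(✓)  001-  1-00(✓)  1-10(✓)  10-0(✓)  100-  11-0(✓)
size-2^2 implicants → -0-0  1--0
Unchecked terms (primes): -0-0, 001-, 1--0, 100-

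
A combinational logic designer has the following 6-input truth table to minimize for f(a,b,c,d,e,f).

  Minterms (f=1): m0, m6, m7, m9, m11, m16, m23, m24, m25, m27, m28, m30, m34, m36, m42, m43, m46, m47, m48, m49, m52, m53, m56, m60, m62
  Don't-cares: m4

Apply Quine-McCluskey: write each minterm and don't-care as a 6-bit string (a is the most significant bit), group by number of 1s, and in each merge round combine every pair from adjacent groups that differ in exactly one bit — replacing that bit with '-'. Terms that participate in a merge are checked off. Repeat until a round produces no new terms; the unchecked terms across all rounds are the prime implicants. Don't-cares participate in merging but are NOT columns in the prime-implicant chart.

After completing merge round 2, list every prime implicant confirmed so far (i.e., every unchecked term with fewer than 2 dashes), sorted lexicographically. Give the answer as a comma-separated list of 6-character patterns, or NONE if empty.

size-2^0 implicants → 000000(✓)  000100(✓)  000110(✓)  000111(✓)  001001(✓)  001011(✓)  010000(✓)  010111(✓)  011000(✓)  011001(✓)  011011(✓)  011100(✓)  011110(✓)  100010(✓)  100100(✓)  101010(✓)  101011(✓)  101110(✓)  101111(✓)  110000(✓)  110001(✓)  110100(✓)  110101(✓)  111000(✓)  111100(✓)  111110(✓)
size-2^1 implicants → -00100  -01011  -10000(✓)  -11000(✓)  -11100(✓)  -11110(✓)  0-0000  0-0111  0-1001(✓)  0-1011(✓)  000-00  0001-0  00011-  0010-1(✓)  01-000(✓)  011-00(✓)  0110-1(✓)  01100-  0111-0(✓)  1-0100  1-1110  10-010  101-10(✓)  101-11(✓)  10101-(✓)  10111-(✓)  11-000(✓)  11-100(✓)  110-00(✓)  110-01(✓)  11000-(✓)  11010-(✓)  111-00(✓)  1111-0(✓)
size-2^2 implicants → -1-000  -11-00  -111-0  0-10-1  101-1-  11--00  110-0-
Unchecked terms (primes): -00100, -01011, -1-000, -11-00, -111-0, 0-0000, 0-0111, 0-10-1, 000-00, 0001-0, 00011-, 01100-, 1-0100, 1-1110, 10-010, 101-1-, 11--00, 110-0-

-00100, -01011, 0-0000, 0-0111, 000-00, 0001-0, 00011-, 01100-, 1-0100, 1-1110, 10-010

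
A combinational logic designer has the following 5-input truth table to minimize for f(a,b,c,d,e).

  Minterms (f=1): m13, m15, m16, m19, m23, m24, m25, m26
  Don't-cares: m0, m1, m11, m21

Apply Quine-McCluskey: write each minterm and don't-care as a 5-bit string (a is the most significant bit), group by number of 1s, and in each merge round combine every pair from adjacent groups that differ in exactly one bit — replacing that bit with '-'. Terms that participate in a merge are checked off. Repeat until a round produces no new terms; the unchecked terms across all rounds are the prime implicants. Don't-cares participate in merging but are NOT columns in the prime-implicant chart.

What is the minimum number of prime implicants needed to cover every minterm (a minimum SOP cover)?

[col 0] 00000*, 00001*, 01011*, 01101*, 01111*, 10000*, 10011*, 10101*, 10111*, 11000*, 11001*, 11010*
[col 1] -0000, 0000-, 01-11, 011-1, 1-000, 10-11, 101-1, 110-0, 1100-
Prime implicants: -0000, 0000-, 01-11, 011-1, 1-000, 10-11, 101-1, 110-0, 1100-
PI chart (minterm → PIs covering it):
  13 | 011-1  (sole → essential)
  15 | 01-11,011-1
  16 | -0000,1-000
  19 | 10-11  (sole → essential)
  23 | 10-11,101-1
  24 | 1-000,110-0,1100-
  25 | 1100-  (sole → essential)
  26 | 110-0  (sole → essential)
Essential prime implicants: 011-1, 10-11, 110-0, 1100-
Petrick residual → -0000
Minimum SOP uses 5 PIs: b'c'd'e' + a'bce + ab'de + abc'e' + abc'd'

5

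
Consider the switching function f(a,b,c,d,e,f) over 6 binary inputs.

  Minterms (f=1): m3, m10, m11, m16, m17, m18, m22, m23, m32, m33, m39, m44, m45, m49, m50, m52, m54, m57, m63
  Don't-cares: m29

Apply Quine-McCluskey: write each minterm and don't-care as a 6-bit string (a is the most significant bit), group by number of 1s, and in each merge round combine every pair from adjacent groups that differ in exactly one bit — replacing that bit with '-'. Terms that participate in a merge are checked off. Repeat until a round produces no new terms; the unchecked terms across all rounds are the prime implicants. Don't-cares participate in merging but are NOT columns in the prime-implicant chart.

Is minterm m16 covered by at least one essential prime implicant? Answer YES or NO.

NO

[col 0] 000011*, 001010*, 001011*, 010000*, 010001*, 010010*, 010110*, 010111*, 011101, 100000*, 100001*, 100111, 101100*, 101101*, 110001*, 110010*, 110100*, 110110*, 111001*, 111111
[col 1] -10001, -10010*, -10110*, 00-011, 00101-, 010-10*, 0100-0, 01000-, 01011-, 1-0001, 10000-, 10110-, 11-001, 110-10*, 1101-0
[col 2] -10-10
Prime implicants: -10-10, -10001, 00-011, 00101-, 0100-0, 01000-, 01011-, 011101, 1-0001, 10000-, 100111, 10110-, 11-001, 1101-0, 111111
PI chart (minterm → PIs covering it):
  3 | 00-011  (sole → essential)
  10 | 00101-  (sole → essential)
  11 | 00-011,00101-
  16 | 0100-0,01000-
  17 | -10001,01000-
  18 | -10-10,0100-0
  22 | -10-10,01011-
  23 | 01011-  (sole → essential)
  32 | 10000-  (sole → essential)
  33 | 1-0001,10000-
  39 | 100111  (sole → essential)
  44 | 10110-  (sole → essential)
  45 | 10110-  (sole → essential)
  49 | -10001,1-0001,11-001
  50 | -10-10  (sole → essential)
  52 | 1101-0  (sole → essential)
  54 | -10-10,1101-0
  57 | 11-001  (sole → essential)
  63 | 111111  (sole → essential)
Essential prime implicants: -10-10, 00-011, 00101-, 01011-, 10000-, 100111, 10110-, 11-001, 1101-0, 111111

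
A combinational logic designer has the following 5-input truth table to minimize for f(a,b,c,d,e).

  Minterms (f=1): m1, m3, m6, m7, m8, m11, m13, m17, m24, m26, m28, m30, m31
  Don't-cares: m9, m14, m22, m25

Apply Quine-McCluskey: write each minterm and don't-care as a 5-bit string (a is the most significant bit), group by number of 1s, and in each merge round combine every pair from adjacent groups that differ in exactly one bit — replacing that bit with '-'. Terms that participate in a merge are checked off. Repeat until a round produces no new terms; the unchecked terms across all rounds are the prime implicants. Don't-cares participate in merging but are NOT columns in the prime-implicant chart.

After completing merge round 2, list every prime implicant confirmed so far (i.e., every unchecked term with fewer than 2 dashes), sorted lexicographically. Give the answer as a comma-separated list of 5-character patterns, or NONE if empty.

00-11, 0011-, 01-01, 1111-

Round 0: 00001✓ 00011✓ 00110✓ 00111✓ 01000✓ 01001✓ 01011✓ 01101✓ 01110✓ 10001✓ 10110✓ 11000✓ 11001✓ 11010✓ 11100✓ 11110✓ 11111✓
Round 1: -0001✓ -0110✓ -1000✓ -1001✓ -1110✓ 0-001✓ 0-011✓ 0-110✓ 00-11 000-1✓ 0011- 01-01 010-1✓ 0100-✓ 1-001✓ 1-110✓ 11-00✓ 11-10✓ 110-0✓ 1100-✓ 111-0✓ 1111-
Round 2: --001 --110 -100- 0-0-1 11--0
PIs = {--001, --110, -100-, 0-0-1, 00-11, 0011-, 01-01, 11--0, 1111-}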